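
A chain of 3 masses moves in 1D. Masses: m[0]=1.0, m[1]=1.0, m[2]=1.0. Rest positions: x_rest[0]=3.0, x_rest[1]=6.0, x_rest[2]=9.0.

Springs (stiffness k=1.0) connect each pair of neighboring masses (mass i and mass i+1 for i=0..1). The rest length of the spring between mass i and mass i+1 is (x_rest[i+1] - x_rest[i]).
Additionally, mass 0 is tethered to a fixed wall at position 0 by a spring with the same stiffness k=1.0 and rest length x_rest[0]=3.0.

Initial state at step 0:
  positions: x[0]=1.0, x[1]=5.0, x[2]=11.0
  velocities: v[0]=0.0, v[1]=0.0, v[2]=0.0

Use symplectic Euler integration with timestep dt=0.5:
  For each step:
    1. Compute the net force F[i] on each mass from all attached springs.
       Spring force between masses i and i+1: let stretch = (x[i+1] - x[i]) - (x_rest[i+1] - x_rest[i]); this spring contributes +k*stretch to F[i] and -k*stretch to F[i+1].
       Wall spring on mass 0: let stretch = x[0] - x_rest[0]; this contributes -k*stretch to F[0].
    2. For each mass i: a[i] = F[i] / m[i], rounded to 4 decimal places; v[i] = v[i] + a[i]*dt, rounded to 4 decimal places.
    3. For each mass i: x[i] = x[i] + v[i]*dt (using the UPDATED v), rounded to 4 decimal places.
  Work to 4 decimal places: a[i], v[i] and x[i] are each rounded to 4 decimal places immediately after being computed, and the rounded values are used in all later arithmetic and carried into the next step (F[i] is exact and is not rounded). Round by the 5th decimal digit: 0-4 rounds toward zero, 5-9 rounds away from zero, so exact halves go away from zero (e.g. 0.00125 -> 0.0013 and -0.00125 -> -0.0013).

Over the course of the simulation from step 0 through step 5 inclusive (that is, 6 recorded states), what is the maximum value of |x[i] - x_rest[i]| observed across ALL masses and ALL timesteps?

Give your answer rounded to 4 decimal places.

Step 0: x=[1.0000 5.0000 11.0000] v=[0.0000 0.0000 0.0000]
Step 1: x=[1.7500 5.5000 10.2500] v=[1.5000 1.0000 -1.5000]
Step 2: x=[3.0000 6.2500 9.0625] v=[2.5000 1.5000 -2.3750]
Step 3: x=[4.3125 6.8907 7.9219] v=[2.6250 1.2813 -2.2813]
Step 4: x=[5.1915 7.1446 7.2735] v=[1.7579 0.5078 -1.2969]
Step 5: x=[5.2609 6.9425 7.3429] v=[0.1387 -0.4043 0.1387]
Max displacement = 2.2609

Answer: 2.2609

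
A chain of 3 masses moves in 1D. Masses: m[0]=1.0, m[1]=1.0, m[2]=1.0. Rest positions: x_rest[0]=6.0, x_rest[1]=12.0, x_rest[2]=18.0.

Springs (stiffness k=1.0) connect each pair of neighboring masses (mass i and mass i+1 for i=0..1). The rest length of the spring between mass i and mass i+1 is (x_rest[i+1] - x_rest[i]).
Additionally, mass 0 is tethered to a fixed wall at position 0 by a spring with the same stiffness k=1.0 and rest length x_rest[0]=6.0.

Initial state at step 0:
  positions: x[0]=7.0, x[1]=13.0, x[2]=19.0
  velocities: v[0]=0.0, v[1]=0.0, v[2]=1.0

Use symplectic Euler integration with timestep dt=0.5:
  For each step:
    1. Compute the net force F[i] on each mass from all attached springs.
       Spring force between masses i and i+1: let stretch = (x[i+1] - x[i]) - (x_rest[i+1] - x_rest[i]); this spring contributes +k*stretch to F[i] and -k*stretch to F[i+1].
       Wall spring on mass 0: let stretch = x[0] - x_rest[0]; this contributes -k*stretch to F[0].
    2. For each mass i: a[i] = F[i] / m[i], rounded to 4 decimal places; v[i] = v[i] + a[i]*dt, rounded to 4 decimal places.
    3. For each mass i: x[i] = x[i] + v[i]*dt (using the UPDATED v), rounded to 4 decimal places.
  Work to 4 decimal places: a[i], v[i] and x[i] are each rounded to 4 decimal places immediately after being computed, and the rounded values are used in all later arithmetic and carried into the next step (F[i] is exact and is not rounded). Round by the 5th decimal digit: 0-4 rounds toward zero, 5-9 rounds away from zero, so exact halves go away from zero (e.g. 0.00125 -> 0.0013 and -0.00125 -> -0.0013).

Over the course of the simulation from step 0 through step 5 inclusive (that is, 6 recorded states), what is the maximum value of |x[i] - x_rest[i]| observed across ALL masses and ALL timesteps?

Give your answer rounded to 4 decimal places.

Answer: 2.0469

Derivation:
Step 0: x=[7.0000 13.0000 19.0000] v=[0.0000 0.0000 1.0000]
Step 1: x=[6.7500 13.0000 19.5000] v=[-0.5000 0.0000 1.0000]
Step 2: x=[6.3750 13.0625 19.8750] v=[-0.7500 0.1250 0.7500]
Step 3: x=[6.0781 13.1563 20.0469] v=[-0.5938 0.1875 0.3438]
Step 4: x=[6.0312 13.2032 19.9962] v=[-0.0938 0.0937 -0.1015]
Step 5: x=[6.2695 13.1553 19.7472] v=[0.4766 -0.0958 -0.4980]
Max displacement = 2.0469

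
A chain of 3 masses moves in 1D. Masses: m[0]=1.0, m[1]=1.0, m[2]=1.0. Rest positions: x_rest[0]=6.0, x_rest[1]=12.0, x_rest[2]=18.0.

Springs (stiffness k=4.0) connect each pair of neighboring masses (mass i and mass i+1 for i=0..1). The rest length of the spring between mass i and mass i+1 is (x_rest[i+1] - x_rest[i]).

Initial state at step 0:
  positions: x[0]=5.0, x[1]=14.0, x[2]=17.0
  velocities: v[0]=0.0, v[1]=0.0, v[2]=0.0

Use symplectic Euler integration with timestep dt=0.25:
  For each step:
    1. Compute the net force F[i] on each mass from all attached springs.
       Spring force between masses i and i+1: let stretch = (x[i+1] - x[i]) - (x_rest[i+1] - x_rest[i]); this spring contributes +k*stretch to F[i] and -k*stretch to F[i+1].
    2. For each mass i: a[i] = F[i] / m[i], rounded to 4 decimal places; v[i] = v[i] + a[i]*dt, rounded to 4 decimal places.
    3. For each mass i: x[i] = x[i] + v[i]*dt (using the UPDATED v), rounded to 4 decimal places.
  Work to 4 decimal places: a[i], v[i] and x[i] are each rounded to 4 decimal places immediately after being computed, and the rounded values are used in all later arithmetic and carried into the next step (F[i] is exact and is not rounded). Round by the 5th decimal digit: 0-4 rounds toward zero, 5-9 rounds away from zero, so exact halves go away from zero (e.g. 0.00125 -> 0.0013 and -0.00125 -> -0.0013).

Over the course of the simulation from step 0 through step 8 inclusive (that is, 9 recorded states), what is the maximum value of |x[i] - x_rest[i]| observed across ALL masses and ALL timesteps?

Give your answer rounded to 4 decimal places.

Step 0: x=[5.0000 14.0000 17.0000] v=[0.0000 0.0000 0.0000]
Step 1: x=[5.7500 12.5000 17.7500] v=[3.0000 -6.0000 3.0000]
Step 2: x=[6.6875 10.6250 18.6875] v=[3.7500 -7.5000 3.7500]
Step 3: x=[7.1094 9.7813 19.1094] v=[1.6875 -3.3750 1.6875]
Step 4: x=[6.6993 10.6016 18.6993] v=[-1.6406 3.2812 -1.6406]
Step 5: x=[5.7647 12.4708 17.7647] v=[-3.7383 7.4766 -3.7383]
Step 6: x=[5.0067 13.9869 17.0067] v=[-3.0322 6.0644 -3.0322]
Step 7: x=[4.9937 14.0129 16.9937] v=[-0.0520 0.1040 -0.0520]
Step 8: x=[5.7355 12.5293 17.7355] v=[2.9672 -5.9344 2.9672]
Max displacement = 2.2187

Answer: 2.2187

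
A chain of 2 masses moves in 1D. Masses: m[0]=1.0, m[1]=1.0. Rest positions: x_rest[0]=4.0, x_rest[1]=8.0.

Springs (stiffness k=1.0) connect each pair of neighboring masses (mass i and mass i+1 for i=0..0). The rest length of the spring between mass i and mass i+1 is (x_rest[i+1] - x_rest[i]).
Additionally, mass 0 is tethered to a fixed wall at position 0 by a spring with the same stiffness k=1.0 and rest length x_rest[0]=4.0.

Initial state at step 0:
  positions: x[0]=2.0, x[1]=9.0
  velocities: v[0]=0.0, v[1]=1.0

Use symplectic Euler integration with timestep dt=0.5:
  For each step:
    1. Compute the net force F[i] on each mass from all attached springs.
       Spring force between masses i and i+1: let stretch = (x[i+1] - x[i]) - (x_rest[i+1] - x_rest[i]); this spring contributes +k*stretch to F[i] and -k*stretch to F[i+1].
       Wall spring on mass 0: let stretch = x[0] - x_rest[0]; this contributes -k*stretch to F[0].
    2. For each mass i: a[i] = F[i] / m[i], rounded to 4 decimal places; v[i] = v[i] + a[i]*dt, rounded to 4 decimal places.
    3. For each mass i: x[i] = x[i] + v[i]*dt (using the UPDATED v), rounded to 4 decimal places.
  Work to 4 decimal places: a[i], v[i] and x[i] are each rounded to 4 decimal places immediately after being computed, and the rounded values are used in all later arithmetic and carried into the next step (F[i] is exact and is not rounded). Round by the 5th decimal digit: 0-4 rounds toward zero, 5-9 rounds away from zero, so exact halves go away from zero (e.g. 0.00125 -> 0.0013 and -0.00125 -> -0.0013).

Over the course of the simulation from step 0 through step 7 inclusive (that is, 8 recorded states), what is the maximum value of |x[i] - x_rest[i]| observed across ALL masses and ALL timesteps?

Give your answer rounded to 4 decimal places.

Step 0: x=[2.0000 9.0000] v=[0.0000 1.0000]
Step 1: x=[3.2500 8.7500] v=[2.5000 -0.5000]
Step 2: x=[5.0625 8.1250] v=[3.6250 -1.2500]
Step 3: x=[6.3750 7.7344] v=[2.6250 -0.7813]
Step 4: x=[6.4336 8.0039] v=[0.1172 0.5390]
Step 5: x=[5.2764 8.8809] v=[-2.3145 1.7539]
Step 6: x=[3.7012 9.8568] v=[-3.1505 1.9517]
Step 7: x=[2.7396 10.2938] v=[-1.9233 0.8739]
Max displacement = 2.4336

Answer: 2.4336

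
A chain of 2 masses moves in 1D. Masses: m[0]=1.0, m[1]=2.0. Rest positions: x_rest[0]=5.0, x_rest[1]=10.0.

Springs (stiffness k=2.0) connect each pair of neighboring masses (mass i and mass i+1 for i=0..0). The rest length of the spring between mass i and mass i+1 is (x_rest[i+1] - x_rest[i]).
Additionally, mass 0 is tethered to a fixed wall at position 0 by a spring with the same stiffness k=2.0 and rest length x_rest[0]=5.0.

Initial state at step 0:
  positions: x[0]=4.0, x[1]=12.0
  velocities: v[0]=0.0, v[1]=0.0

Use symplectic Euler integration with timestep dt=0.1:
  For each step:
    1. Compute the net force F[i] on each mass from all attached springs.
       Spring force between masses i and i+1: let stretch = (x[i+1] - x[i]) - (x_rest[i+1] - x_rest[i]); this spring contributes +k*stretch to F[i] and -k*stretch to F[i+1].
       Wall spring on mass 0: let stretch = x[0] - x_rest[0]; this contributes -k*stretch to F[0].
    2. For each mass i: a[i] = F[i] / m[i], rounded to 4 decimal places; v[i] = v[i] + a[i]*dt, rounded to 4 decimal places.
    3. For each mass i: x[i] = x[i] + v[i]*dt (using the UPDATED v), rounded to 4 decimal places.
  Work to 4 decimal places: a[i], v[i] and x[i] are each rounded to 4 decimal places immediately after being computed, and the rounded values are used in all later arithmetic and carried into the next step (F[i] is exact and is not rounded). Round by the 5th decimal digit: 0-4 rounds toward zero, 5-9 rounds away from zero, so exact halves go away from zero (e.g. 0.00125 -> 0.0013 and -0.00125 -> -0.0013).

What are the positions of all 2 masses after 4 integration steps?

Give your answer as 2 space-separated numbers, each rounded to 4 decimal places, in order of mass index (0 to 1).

Answer: 4.7442 11.7162

Derivation:
Step 0: x=[4.0000 12.0000] v=[0.0000 0.0000]
Step 1: x=[4.0800 11.9700] v=[0.8000 -0.3000]
Step 2: x=[4.2362 11.9111] v=[1.5620 -0.5890]
Step 3: x=[4.4612 11.8255] v=[2.2497 -0.8565]
Step 4: x=[4.7442 11.7162] v=[2.8303 -1.0929]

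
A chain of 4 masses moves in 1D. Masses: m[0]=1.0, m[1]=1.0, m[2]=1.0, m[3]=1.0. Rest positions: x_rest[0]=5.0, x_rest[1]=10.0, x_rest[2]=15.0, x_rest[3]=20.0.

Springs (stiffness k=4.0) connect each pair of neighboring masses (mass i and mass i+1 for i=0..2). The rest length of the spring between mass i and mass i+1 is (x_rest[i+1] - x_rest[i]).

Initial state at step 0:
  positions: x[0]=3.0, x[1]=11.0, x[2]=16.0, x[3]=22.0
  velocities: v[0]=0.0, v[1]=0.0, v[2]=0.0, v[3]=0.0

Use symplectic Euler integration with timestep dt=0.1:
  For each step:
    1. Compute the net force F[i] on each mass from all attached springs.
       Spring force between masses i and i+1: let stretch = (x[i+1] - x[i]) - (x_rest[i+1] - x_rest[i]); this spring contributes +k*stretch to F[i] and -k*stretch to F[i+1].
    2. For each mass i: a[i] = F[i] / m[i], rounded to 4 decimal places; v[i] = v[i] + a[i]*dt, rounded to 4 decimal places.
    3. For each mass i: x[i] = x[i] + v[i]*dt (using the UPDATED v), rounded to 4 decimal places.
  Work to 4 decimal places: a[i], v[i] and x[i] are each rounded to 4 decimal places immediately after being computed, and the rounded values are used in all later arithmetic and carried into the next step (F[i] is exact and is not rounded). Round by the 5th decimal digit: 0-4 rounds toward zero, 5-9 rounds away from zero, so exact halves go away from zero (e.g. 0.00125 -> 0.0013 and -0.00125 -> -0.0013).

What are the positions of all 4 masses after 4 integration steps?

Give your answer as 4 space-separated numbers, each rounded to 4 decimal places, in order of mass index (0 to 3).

Step 0: x=[3.0000 11.0000 16.0000 22.0000] v=[0.0000 0.0000 0.0000 0.0000]
Step 1: x=[3.1200 10.8800 16.0400 21.9600] v=[1.2000 -1.2000 0.4000 -0.4000]
Step 2: x=[3.3504 10.6560 16.1104 21.8832] v=[2.3040 -2.2400 0.7040 -0.7680]
Step 3: x=[3.6730 10.3580 16.1935 21.7755] v=[3.2262 -2.9805 0.8314 -1.0771]
Step 4: x=[4.0630 10.0260 16.2665 21.6445] v=[3.9002 -3.3203 0.7300 -1.3099]

Answer: 4.0630 10.0260 16.2665 21.6445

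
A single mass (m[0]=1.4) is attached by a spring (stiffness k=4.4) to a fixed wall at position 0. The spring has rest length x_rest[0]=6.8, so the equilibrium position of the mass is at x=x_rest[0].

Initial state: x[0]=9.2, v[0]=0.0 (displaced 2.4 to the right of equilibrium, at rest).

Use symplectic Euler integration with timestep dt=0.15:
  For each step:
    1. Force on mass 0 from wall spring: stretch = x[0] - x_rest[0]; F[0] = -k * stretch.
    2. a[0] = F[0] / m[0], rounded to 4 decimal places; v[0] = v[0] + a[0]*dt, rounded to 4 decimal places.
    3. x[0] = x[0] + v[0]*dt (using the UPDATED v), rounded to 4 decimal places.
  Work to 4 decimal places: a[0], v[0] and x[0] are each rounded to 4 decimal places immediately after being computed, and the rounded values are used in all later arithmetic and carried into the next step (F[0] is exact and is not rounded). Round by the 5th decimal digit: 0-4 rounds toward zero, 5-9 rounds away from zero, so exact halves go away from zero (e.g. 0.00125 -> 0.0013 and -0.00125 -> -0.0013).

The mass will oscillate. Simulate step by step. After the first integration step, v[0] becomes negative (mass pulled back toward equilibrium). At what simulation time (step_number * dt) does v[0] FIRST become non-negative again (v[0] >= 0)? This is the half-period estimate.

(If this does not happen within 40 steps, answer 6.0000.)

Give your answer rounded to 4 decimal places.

Step 0: x=[9.2000] v=[0.0000]
Step 1: x=[9.0303] v=[-1.1314]
Step 2: x=[8.7029] v=[-2.1828]
Step 3: x=[8.2409] v=[-3.0799]
Step 4: x=[7.6770] v=[-3.7592]
Step 5: x=[7.0511] v=[-4.1726]
Step 6: x=[6.4075] v=[-4.2910]
Step 7: x=[5.7916] v=[-4.1060]
Step 8: x=[5.2470] v=[-3.6306]
Step 9: x=[4.8122] v=[-2.8985]
Step 10: x=[4.5180] v=[-1.9614]
Step 11: x=[4.3852] v=[-0.8856]
Step 12: x=[4.4231] v=[0.2528]
First v>=0 after going negative at step 12, time=1.8000

Answer: 1.8000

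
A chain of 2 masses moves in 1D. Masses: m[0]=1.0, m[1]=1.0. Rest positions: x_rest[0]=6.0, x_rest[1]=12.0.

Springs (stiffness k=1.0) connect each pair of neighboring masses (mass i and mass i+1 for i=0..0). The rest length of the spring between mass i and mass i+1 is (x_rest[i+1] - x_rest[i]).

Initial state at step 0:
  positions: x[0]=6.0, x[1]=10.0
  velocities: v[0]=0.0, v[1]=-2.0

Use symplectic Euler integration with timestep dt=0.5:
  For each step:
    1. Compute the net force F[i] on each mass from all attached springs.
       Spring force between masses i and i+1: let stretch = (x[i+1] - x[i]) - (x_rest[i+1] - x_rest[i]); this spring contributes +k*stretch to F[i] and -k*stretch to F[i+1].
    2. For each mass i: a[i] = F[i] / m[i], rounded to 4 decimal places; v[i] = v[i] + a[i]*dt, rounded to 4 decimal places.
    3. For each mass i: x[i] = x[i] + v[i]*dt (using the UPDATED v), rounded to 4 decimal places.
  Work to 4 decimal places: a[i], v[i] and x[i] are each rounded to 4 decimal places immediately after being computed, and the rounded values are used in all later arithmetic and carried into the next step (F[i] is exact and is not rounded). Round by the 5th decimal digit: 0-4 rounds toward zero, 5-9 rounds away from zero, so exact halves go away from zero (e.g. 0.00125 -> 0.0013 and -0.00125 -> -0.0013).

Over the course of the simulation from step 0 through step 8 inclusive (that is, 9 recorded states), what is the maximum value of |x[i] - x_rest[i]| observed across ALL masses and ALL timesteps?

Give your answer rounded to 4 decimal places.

Answer: 5.6952

Derivation:
Step 0: x=[6.0000 10.0000] v=[0.0000 -2.0000]
Step 1: x=[5.5000 9.5000] v=[-1.0000 -1.0000]
Step 2: x=[4.5000 9.5000] v=[-2.0000 0.0000]
Step 3: x=[3.2500 9.7500] v=[-2.5000 0.5000]
Step 4: x=[2.1250 9.8750] v=[-2.2500 0.2500]
Step 5: x=[1.4375 9.5625] v=[-1.3750 -0.6250]
Step 6: x=[1.2813 8.7188] v=[-0.3125 -1.6875]
Step 7: x=[1.4845 7.5157] v=[0.4063 -2.4063]
Step 8: x=[1.6955 6.3048] v=[0.4219 -2.4219]
Max displacement = 5.6952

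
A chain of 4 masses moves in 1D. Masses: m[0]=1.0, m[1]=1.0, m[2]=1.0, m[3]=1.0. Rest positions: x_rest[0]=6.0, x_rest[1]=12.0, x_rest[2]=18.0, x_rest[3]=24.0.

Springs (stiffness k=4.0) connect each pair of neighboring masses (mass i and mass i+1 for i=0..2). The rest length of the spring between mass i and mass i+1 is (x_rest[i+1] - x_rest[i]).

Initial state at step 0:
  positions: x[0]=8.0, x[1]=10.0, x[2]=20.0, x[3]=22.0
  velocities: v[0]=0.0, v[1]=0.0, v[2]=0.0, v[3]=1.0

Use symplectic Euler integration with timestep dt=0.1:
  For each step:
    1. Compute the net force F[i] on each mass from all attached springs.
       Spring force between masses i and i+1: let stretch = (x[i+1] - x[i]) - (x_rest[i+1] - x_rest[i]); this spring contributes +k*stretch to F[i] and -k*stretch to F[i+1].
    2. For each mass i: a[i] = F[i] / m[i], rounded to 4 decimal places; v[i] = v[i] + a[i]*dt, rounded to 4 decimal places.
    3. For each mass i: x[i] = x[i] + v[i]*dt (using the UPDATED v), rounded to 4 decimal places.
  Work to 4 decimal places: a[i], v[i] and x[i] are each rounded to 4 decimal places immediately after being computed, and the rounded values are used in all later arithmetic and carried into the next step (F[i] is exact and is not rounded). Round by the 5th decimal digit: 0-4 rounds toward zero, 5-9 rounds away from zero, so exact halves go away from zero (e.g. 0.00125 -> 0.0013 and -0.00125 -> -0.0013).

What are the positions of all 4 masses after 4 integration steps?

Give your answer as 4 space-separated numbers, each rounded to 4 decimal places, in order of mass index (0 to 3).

Step 0: x=[8.0000 10.0000 20.0000 22.0000] v=[0.0000 0.0000 0.0000 1.0000]
Step 1: x=[7.8400 10.3200 19.6800 22.2600] v=[-1.6000 3.2000 -3.2000 2.6000]
Step 2: x=[7.5392 10.9152 19.0888 22.6568] v=[-3.0080 5.9520 -5.9120 3.9680]
Step 3: x=[7.1334 11.7023 18.3134 23.1509] v=[-4.0576 7.8710 -7.7542 4.9408]
Step 4: x=[6.6704 12.5711 17.4670 23.6915] v=[-4.6300 8.6879 -8.4636 5.4058]

Answer: 6.6704 12.5711 17.4670 23.6915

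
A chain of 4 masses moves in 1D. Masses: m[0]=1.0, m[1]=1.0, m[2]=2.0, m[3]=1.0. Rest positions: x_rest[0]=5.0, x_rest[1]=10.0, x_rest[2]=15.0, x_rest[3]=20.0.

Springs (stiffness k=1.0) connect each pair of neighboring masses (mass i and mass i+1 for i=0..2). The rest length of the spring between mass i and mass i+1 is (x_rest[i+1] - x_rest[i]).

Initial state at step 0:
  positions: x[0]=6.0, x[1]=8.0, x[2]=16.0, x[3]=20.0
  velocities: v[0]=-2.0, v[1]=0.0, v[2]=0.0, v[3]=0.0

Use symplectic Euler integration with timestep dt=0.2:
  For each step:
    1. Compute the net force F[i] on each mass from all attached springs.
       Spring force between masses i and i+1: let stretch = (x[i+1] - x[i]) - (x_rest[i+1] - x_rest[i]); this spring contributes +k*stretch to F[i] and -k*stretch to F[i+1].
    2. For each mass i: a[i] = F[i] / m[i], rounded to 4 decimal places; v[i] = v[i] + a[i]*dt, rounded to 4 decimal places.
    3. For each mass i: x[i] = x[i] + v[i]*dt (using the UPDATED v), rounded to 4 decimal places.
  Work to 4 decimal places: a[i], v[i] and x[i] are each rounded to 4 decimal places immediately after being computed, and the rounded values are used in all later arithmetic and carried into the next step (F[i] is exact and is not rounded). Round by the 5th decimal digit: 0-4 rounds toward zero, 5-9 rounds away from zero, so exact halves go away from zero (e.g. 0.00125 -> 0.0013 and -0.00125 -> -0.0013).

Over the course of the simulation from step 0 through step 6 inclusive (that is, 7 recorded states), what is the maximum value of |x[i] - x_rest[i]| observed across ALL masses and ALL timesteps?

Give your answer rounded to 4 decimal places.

Answer: 2.5507

Derivation:
Step 0: x=[6.0000 8.0000 16.0000 20.0000] v=[-2.0000 0.0000 0.0000 0.0000]
Step 1: x=[5.4800 8.2400 15.9200 20.0400] v=[-2.6000 1.2000 -0.4000 0.2000]
Step 2: x=[4.8704 8.6768 15.7688 20.1152] v=[-3.0480 2.1840 -0.7560 0.3760]
Step 3: x=[4.2131 9.2450 15.5627 20.2165] v=[-3.2867 2.8411 -1.0306 0.5067]
Step 4: x=[3.5570 9.8647 15.3233 20.3317] v=[-3.2803 3.0983 -1.1970 0.5759]
Step 5: x=[2.9532 10.4504 15.0749 20.4465] v=[-3.0188 2.9285 -1.2420 0.5742]
Step 6: x=[2.4493 10.9212 14.8414 20.5465] v=[-2.5194 2.3540 -1.1673 0.4999]
Max displacement = 2.5507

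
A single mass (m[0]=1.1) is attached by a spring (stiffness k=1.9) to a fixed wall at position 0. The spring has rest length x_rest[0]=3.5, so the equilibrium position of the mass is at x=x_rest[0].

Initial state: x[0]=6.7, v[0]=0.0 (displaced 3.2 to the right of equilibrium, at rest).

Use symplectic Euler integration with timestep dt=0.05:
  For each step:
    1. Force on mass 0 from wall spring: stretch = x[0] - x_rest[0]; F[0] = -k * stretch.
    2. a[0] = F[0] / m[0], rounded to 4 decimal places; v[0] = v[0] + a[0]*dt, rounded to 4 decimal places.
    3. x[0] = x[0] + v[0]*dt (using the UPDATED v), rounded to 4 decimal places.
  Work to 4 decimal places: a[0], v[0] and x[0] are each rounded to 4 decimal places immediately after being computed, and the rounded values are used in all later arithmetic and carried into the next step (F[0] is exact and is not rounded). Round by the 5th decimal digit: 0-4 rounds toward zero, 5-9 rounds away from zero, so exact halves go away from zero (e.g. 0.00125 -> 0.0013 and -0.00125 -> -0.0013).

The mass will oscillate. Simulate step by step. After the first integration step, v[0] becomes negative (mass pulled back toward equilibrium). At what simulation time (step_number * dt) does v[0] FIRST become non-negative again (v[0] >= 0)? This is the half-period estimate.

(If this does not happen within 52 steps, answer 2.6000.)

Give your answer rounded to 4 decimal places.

Answer: 2.4000

Derivation:
Step 0: x=[6.7000] v=[0.0000]
Step 1: x=[6.6862] v=[-0.2764]
Step 2: x=[6.6586] v=[-0.5516]
Step 3: x=[6.6174] v=[-0.8244]
Step 4: x=[6.5627] v=[-1.0936]
Step 5: x=[6.4948] v=[-1.3581]
Step 6: x=[6.4140] v=[-1.6167]
Step 7: x=[6.3206] v=[-1.8684]
Step 8: x=[6.2150] v=[-2.1120]
Step 9: x=[6.0977] v=[-2.3465]
Step 10: x=[5.9692] v=[-2.5708]
Step 11: x=[5.8300] v=[-2.7841]
Step 12: x=[5.6807] v=[-2.9853]
Step 13: x=[5.5220] v=[-3.1736]
Step 14: x=[5.3546] v=[-3.3482]
Step 15: x=[5.1792] v=[-3.5084]
Step 16: x=[4.9965] v=[-3.6534]
Step 17: x=[4.8074] v=[-3.7826]
Step 18: x=[4.6126] v=[-3.8955]
Step 19: x=[4.4130] v=[-3.9916]
Step 20: x=[4.2095] v=[-4.0705]
Step 21: x=[4.0029] v=[-4.1318]
Step 22: x=[3.7941] v=[-4.1752]
Step 23: x=[3.5841] v=[-4.2006]
Step 24: x=[3.3737] v=[-4.2079]
Step 25: x=[3.1639] v=[-4.1970]
Step 26: x=[2.9555] v=[-4.1680]
Step 27: x=[2.7495] v=[-4.1210]
Step 28: x=[2.5467] v=[-4.0562]
Step 29: x=[2.3480] v=[-3.9739]
Step 30: x=[2.1543] v=[-3.8744]
Step 31: x=[1.9664] v=[-3.7582]
Step 32: x=[1.7851] v=[-3.6258]
Step 33: x=[1.6112] v=[-3.4777]
Step 34: x=[1.4455] v=[-3.3146]
Step 35: x=[1.2886] v=[-3.1372]
Step 36: x=[1.1413] v=[-2.9462]
Step 37: x=[1.0042] v=[-2.7425]
Step 38: x=[0.8779] v=[-2.5270]
Step 39: x=[0.7629] v=[-2.3005]
Step 40: x=[0.6597] v=[-2.0641]
Step 41: x=[0.5688] v=[-1.8188]
Step 42: x=[0.4905] v=[-1.5657]
Step 43: x=[0.4252] v=[-1.3058]
Step 44: x=[0.3732] v=[-1.0403]
Step 45: x=[0.3347] v=[-0.7703]
Step 46: x=[0.3099] v=[-0.4969]
Step 47: x=[0.2988] v=[-0.2214]
Step 48: x=[0.3016] v=[0.0551]
First v>=0 after going negative at step 48, time=2.4000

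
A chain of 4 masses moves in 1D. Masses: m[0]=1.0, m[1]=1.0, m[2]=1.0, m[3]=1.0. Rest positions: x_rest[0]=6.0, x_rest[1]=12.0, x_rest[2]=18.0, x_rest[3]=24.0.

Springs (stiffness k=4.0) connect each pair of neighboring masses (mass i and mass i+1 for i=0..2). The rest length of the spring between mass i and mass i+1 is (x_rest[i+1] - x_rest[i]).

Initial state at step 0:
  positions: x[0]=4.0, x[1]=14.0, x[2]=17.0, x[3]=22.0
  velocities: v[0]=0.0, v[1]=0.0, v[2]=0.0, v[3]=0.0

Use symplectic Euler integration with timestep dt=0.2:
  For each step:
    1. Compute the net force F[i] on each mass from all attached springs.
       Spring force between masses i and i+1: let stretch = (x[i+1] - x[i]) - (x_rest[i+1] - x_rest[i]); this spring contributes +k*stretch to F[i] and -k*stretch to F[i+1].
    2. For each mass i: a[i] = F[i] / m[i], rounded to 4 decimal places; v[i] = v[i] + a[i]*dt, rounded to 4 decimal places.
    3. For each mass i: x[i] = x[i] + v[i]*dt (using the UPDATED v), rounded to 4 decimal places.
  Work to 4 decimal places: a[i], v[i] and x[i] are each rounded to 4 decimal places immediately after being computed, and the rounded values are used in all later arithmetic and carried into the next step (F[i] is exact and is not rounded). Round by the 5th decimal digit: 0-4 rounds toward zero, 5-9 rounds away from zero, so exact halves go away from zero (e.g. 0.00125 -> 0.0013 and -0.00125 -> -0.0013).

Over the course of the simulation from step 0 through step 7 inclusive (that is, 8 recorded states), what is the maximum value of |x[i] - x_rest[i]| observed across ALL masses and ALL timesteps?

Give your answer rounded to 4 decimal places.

Answer: 3.1419

Derivation:
Step 0: x=[4.0000 14.0000 17.0000 22.0000] v=[0.0000 0.0000 0.0000 0.0000]
Step 1: x=[4.6400 12.8800 17.3200 22.1600] v=[3.2000 -5.6000 1.6000 0.8000]
Step 2: x=[5.6384 11.1520 17.7040 22.5056] v=[4.9920 -8.6400 1.9200 1.7280]
Step 3: x=[6.5590 9.5901 17.8079 23.0429] v=[4.6029 -7.8093 0.5197 2.6867]
Step 4: x=[7.0046 8.8581 17.4346 23.7026] v=[2.2278 -3.6599 -1.8665 3.2987]
Step 5: x=[6.7867 9.2018 16.6919 24.3195] v=[-1.0894 1.7185 -3.7133 3.0843]
Step 6: x=[5.9952 10.3575 15.9712 24.6759] v=[-3.9573 5.7785 -3.6033 1.7822]
Step 7: x=[4.9417 11.7134 15.7451 24.5996] v=[-5.2675 6.7796 -1.1305 -0.3816]
Max displacement = 3.1419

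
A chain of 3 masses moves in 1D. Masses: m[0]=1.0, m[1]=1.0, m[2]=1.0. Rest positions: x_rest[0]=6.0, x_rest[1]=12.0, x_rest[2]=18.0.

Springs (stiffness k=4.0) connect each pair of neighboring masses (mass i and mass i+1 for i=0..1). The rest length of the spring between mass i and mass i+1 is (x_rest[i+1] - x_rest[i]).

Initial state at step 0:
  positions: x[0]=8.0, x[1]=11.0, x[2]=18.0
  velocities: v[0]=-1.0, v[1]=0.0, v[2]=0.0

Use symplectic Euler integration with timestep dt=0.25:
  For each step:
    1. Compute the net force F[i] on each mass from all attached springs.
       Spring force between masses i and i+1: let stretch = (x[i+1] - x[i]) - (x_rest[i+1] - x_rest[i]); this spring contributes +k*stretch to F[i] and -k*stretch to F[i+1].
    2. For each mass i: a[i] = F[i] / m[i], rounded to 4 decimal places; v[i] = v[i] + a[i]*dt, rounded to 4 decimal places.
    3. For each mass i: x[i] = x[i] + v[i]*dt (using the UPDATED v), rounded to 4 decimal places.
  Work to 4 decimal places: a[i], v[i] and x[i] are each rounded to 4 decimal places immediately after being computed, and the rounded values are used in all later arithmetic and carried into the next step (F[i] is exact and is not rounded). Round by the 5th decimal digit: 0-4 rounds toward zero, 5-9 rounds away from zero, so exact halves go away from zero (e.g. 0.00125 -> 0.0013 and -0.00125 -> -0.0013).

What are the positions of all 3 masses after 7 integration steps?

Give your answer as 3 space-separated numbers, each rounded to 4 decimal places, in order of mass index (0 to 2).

Step 0: x=[8.0000 11.0000 18.0000] v=[-1.0000 0.0000 0.0000]
Step 1: x=[7.0000 12.0000 17.7500] v=[-4.0000 4.0000 -1.0000]
Step 2: x=[5.7500 13.1875 17.5625] v=[-5.0000 4.7500 -0.7500]
Step 3: x=[4.8594 13.6094 17.7813] v=[-3.5625 1.6875 0.8750]
Step 4: x=[4.6563 12.8868 18.4571] v=[-0.8125 -2.8906 2.7031]
Step 5: x=[5.0108 11.4991 19.2403] v=[1.4180 -5.5508 3.1328]
Step 6: x=[5.4874 10.4246 19.5882] v=[1.9063 -4.2979 1.3916]
Step 7: x=[5.6983 10.4067 19.1452] v=[0.8435 -0.0715 -1.7720]

Answer: 5.6983 10.4067 19.1452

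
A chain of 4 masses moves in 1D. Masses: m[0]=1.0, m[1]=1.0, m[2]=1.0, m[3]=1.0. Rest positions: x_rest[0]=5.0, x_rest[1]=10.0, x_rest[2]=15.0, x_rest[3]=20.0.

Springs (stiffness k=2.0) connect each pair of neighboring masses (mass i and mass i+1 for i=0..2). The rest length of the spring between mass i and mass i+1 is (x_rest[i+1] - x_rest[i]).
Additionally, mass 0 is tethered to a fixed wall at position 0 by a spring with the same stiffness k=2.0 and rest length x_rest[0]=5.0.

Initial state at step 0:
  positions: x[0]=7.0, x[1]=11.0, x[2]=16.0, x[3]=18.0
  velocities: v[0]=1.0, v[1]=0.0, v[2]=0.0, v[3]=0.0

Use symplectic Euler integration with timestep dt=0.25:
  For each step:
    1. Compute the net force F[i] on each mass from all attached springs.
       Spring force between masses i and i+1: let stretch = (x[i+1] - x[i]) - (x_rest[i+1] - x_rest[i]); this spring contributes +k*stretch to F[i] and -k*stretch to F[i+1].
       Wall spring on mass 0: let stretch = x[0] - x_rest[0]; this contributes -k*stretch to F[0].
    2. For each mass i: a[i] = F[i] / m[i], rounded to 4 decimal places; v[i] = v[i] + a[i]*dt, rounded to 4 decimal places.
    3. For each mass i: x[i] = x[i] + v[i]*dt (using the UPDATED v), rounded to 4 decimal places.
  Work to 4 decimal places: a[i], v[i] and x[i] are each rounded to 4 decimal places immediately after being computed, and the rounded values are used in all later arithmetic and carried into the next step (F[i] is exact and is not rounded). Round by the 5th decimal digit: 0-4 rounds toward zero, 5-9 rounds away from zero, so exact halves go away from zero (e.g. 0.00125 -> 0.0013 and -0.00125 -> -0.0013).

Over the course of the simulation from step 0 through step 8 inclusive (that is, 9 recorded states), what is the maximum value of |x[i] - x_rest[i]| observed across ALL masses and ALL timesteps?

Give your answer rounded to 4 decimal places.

Step 0: x=[7.0000 11.0000 16.0000 18.0000] v=[1.0000 0.0000 0.0000 0.0000]
Step 1: x=[6.8750 11.1250 15.6250 18.3750] v=[-0.5000 0.5000 -1.5000 1.5000]
Step 2: x=[6.4219 11.2813 15.0313 19.0313] v=[-1.8125 0.6250 -2.3750 2.6250]
Step 3: x=[5.7735 11.2989 14.4688 19.8126] v=[-2.5938 0.0703 -2.2500 3.1250]
Step 4: x=[5.0940 11.0220 14.1780 20.5509] v=[-2.7179 -1.1075 -1.1631 2.9531]
Step 5: x=[4.5188 10.3986 14.2894 21.1176] v=[-2.3009 -2.4935 0.4454 2.2667]
Step 6: x=[4.1137 9.5266 14.7679 21.4558] v=[-1.6204 -3.4880 1.9141 1.3526]
Step 7: x=[3.8710 8.6332 15.4273 21.5830] v=[-0.9708 -3.5738 2.6374 0.5087]
Step 8: x=[3.7397 7.9937 16.0069 21.5657] v=[-0.5252 -2.5579 2.3182 -0.0692]
Max displacement = 2.0063

Answer: 2.0063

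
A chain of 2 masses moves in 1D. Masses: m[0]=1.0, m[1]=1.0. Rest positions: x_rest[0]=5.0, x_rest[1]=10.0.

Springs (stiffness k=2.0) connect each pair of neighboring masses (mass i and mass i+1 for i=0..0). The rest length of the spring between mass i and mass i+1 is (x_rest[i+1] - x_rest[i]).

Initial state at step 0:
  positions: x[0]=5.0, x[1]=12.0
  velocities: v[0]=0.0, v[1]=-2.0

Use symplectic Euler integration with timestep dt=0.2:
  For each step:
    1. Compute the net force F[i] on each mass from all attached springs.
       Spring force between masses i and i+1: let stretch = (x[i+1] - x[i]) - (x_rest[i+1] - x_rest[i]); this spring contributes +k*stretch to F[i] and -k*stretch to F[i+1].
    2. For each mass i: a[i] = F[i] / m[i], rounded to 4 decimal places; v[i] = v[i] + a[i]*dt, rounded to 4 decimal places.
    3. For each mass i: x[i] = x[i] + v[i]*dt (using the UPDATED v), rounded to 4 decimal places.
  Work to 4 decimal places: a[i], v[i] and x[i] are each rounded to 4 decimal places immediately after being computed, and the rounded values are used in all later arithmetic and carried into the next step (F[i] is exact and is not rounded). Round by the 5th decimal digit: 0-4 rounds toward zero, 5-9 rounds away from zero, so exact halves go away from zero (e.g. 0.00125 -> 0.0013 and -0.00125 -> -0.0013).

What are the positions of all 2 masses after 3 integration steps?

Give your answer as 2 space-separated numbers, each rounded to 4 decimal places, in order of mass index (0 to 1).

Answer: 5.7132 10.0868

Derivation:
Step 0: x=[5.0000 12.0000] v=[0.0000 -2.0000]
Step 1: x=[5.1600 11.4400] v=[0.8000 -2.8000]
Step 2: x=[5.4224 10.7776] v=[1.3120 -3.3120]
Step 3: x=[5.7132 10.0868] v=[1.4541 -3.4541]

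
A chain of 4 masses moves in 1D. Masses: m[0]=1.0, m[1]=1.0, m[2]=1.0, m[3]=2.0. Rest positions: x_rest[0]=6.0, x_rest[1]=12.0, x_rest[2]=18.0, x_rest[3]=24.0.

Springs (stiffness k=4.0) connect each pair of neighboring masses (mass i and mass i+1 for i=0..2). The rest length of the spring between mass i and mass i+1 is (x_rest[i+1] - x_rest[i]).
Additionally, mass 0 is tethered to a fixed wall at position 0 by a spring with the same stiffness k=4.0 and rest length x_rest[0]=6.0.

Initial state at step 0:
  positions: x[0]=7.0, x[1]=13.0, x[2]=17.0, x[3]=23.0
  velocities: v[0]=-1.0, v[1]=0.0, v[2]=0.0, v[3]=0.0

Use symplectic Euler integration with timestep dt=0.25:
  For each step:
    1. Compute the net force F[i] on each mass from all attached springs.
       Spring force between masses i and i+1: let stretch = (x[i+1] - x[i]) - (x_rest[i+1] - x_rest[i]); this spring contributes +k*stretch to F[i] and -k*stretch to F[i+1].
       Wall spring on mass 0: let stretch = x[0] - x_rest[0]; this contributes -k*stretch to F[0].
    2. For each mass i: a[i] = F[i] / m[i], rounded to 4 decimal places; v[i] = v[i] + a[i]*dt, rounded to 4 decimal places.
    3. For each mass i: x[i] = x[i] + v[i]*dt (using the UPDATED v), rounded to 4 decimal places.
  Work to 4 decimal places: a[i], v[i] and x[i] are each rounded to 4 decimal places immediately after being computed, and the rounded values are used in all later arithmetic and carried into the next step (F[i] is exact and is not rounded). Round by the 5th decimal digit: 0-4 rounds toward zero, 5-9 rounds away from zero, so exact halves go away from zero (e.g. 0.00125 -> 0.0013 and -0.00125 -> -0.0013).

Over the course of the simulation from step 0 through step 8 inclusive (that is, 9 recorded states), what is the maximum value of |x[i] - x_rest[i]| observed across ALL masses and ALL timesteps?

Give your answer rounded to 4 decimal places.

Answer: 1.5818

Derivation:
Step 0: x=[7.0000 13.0000 17.0000 23.0000] v=[-1.0000 0.0000 0.0000 0.0000]
Step 1: x=[6.5000 12.5000 17.5000 23.0000] v=[-2.0000 -2.0000 2.0000 0.0000]
Step 2: x=[5.8750 11.7500 18.1250 23.0625] v=[-2.5000 -3.0000 2.5000 0.2500]
Step 3: x=[5.2500 11.1250 18.3906 23.2578] v=[-2.5000 -2.5000 1.0625 0.7813]
Step 4: x=[4.7813 10.8477 18.0566 23.5947] v=[-1.8750 -1.1094 -1.3359 1.3477]
Step 5: x=[4.6338 10.8560 17.3049 23.9894] v=[-0.5899 0.0331 -3.0067 1.5787]
Step 6: x=[4.8834 10.9210 16.6121 24.2985] v=[0.9985 0.2598 -2.7711 1.2365]
Step 7: x=[5.4216 10.8993 16.4182 24.3968] v=[2.1527 -0.0867 -0.7758 0.3933]
Step 8: x=[5.9738 10.8879 16.8392 24.2478] v=[2.2088 -0.0455 1.6839 -0.5960]
Max displacement = 1.5818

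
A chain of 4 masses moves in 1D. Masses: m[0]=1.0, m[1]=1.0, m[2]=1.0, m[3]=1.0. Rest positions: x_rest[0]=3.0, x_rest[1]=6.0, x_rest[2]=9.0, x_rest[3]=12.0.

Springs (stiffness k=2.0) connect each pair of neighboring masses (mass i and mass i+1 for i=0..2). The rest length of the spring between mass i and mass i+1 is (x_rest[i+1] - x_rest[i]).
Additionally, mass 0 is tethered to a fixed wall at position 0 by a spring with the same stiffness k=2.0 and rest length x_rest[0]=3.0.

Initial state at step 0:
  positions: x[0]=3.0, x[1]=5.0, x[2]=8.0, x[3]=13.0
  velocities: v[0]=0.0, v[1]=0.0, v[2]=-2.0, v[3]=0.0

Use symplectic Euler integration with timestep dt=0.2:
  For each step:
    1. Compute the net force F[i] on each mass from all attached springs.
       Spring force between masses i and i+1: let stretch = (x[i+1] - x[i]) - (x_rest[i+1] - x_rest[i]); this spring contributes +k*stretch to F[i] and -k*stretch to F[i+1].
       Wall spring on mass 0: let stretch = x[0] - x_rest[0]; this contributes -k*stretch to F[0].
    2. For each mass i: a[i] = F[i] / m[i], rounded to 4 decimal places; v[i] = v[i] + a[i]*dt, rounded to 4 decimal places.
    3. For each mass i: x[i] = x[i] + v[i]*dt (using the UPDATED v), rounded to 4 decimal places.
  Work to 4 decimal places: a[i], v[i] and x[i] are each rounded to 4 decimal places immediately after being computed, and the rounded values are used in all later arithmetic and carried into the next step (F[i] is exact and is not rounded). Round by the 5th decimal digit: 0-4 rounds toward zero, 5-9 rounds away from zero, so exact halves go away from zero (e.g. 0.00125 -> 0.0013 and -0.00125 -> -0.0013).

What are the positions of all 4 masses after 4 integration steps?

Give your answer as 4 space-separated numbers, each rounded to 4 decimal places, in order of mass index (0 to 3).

Answer: 2.4494 5.4426 8.1169 11.4769

Derivation:
Step 0: x=[3.0000 5.0000 8.0000 13.0000] v=[0.0000 0.0000 -2.0000 0.0000]
Step 1: x=[2.9200 5.0800 7.7600 12.8400] v=[-0.4000 0.4000 -1.2000 -0.8000]
Step 2: x=[2.7792 5.2016 7.7120 12.5136] v=[-0.7040 0.6080 -0.2400 -1.6320]
Step 3: x=[2.6099 5.3302 7.8473 12.0431] v=[-0.8467 0.6432 0.6765 -2.3526]
Step 4: x=[2.4494 5.4426 8.1169 11.4769] v=[-0.8025 0.5619 1.3480 -2.8309]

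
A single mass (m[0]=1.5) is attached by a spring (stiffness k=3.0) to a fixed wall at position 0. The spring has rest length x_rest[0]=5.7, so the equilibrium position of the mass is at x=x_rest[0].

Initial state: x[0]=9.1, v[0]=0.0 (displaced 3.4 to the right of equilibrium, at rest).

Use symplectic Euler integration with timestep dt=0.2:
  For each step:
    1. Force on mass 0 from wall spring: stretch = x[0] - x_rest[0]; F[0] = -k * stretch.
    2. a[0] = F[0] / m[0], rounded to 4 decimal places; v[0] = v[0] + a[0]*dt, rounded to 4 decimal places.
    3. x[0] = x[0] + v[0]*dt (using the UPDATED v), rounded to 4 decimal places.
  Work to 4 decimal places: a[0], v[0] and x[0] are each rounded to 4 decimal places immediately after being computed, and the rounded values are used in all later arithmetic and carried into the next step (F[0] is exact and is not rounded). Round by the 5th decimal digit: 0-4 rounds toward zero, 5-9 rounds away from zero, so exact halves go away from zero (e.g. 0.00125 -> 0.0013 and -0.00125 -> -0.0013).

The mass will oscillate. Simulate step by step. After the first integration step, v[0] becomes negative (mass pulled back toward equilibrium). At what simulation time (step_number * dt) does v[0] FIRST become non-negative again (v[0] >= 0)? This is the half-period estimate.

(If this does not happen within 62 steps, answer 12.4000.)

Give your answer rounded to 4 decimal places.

Step 0: x=[9.1000] v=[0.0000]
Step 1: x=[8.8280] v=[-1.3600]
Step 2: x=[8.3058] v=[-2.6112]
Step 3: x=[7.5751] v=[-3.6535]
Step 4: x=[6.6944] v=[-4.4035]
Step 5: x=[5.7341] v=[-4.8013]
Step 6: x=[4.7711] v=[-4.8149]
Step 7: x=[3.8824] v=[-4.4433]
Step 8: x=[3.1391] v=[-3.7163]
Step 9: x=[2.6007] v=[-2.6919]
Step 10: x=[2.3103] v=[-1.4522]
Step 11: x=[2.2910] v=[-0.0963]
Step 12: x=[2.5445] v=[1.2673]
First v>=0 after going negative at step 12, time=2.4000

Answer: 2.4000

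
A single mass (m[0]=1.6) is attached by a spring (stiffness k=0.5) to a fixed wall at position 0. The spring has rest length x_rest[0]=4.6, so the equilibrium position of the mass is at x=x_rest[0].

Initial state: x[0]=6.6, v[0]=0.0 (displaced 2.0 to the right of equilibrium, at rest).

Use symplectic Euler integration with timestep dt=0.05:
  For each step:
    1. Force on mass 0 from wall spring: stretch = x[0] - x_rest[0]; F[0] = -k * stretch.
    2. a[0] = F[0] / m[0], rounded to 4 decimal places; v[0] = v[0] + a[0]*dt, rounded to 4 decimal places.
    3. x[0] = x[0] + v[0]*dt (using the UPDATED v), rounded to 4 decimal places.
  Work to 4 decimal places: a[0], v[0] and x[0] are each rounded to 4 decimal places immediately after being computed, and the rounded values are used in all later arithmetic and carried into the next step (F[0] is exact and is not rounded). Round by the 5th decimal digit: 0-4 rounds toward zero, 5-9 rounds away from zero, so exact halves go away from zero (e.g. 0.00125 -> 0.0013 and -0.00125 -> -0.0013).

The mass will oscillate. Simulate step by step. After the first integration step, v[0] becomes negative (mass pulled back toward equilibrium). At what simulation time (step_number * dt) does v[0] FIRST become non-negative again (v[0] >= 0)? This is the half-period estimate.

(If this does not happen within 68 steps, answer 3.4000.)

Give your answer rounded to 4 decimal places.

Answer: 3.4000

Derivation:
Step 0: x=[6.6000] v=[0.0000]
Step 1: x=[6.5984] v=[-0.0313]
Step 2: x=[6.5953] v=[-0.0625]
Step 3: x=[6.5906] v=[-0.0937]
Step 4: x=[6.5844] v=[-0.1248]
Step 5: x=[6.5766] v=[-0.1558]
Step 6: x=[6.5673] v=[-0.1867]
Step 7: x=[6.5564] v=[-0.2174]
Step 8: x=[6.5440] v=[-0.2480]
Step 9: x=[6.5301] v=[-0.2784]
Step 10: x=[6.5147] v=[-0.3086]
Step 11: x=[6.4978] v=[-0.3385]
Step 12: x=[6.4794] v=[-0.3682]
Step 13: x=[6.4595] v=[-0.3976]
Step 14: x=[6.4382] v=[-0.4267]
Step 15: x=[6.4154] v=[-0.4554]
Step 16: x=[6.3912] v=[-0.4838]
Step 17: x=[6.3656] v=[-0.5118]
Step 18: x=[6.3386] v=[-0.5394]
Step 19: x=[6.3103] v=[-0.5666]
Step 20: x=[6.2806] v=[-0.5933]
Step 21: x=[6.2496] v=[-0.6196]
Step 22: x=[6.2173] v=[-0.6454]
Step 23: x=[6.1838] v=[-0.6707]
Step 24: x=[6.1490] v=[-0.6954]
Step 25: x=[6.1130] v=[-0.7196]
Step 26: x=[6.0758] v=[-0.7432]
Step 27: x=[6.0375] v=[-0.7663]
Step 28: x=[5.9981] v=[-0.7888]
Step 29: x=[5.9576] v=[-0.8106]
Step 30: x=[5.9160] v=[-0.8318]
Step 31: x=[5.8734] v=[-0.8524]
Step 32: x=[5.8298] v=[-0.8723]
Step 33: x=[5.7852] v=[-0.8915]
Step 34: x=[5.7397] v=[-0.9100]
Step 35: x=[5.6933] v=[-0.9278]
Step 36: x=[5.6461] v=[-0.9449]
Step 37: x=[5.5980] v=[-0.9612]
Step 38: x=[5.5492] v=[-0.9768]
Step 39: x=[5.4996] v=[-0.9916]
Step 40: x=[5.4493] v=[-1.0057]
Step 41: x=[5.3984] v=[-1.0190]
Step 42: x=[5.3468] v=[-1.0315]
Step 43: x=[5.2946] v=[-1.0432]
Step 44: x=[5.2419] v=[-1.0541]
Step 45: x=[5.1887] v=[-1.0641]
Step 46: x=[5.1350] v=[-1.0733]
Step 47: x=[5.0809] v=[-1.0817]
Step 48: x=[5.0264] v=[-1.0892]
Step 49: x=[4.9716] v=[-1.0959]
Step 50: x=[4.9165] v=[-1.1017]
Step 51: x=[4.8612] v=[-1.1066]
Step 52: x=[4.8057] v=[-1.1107]
Step 53: x=[4.7500] v=[-1.1139]
Step 54: x=[4.6942] v=[-1.1162]
Step 55: x=[4.6383] v=[-1.1177]
Step 56: x=[4.5824] v=[-1.1183]
Step 57: x=[4.5265] v=[-1.1180]
Step 58: x=[4.4707] v=[-1.1169]
Step 59: x=[4.4150] v=[-1.1149]
Step 60: x=[4.3594] v=[-1.1120]
Step 61: x=[4.3040] v=[-1.1082]
Step 62: x=[4.2488] v=[-1.1036]
Step 63: x=[4.1939] v=[-1.0981]
Step 64: x=[4.1393] v=[-1.0918]
Step 65: x=[4.0851] v=[-1.0846]
Step 66: x=[4.0313] v=[-1.0766]
Step 67: x=[3.9779] v=[-1.0677]
Step 68: x=[3.9250] v=[-1.0580]
v[0] did not become non-negative within 68 steps; using fallback time=3.4000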